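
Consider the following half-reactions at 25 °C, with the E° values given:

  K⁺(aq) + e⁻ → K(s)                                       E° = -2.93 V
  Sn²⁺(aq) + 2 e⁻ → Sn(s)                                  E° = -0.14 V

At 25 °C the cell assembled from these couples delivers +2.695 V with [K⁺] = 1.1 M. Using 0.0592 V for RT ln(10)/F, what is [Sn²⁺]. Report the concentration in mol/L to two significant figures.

0.00075 M

Sn²⁺/Sn is the cathode, K⁺/K the anode: E°cell = +2.79 V, n = 2.
Overall reaction: Sn²⁺(aq) + 2 K(s) → Sn(s) + 2 K⁺(aq); Q = [K⁺]^2/[Sn²⁺]^1.
From E = E° − (0.0592/n) log Q: log Q = (E° − E)·n/0.0592 = (+2.79 − (+2.695))·2/0.0592 = 3.2095.
So 1·log[Sn²⁺] = 2·log(1.1) − log Q = 0.0828 − (3.2095) = -3.1267; [Sn²⁺] = 10^(-3.1267) ≈ 0.00075 M.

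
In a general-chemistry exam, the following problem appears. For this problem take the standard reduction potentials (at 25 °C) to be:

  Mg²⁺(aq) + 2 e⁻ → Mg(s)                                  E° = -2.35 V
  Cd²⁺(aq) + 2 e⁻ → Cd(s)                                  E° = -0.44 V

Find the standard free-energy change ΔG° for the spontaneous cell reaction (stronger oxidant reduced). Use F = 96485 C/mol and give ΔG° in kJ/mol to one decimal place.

-368.6 kJ/mol

Cd²⁺/Cd (E° = -0.44 V) is the cathode; Mg²⁺/Mg (E° = -2.35 V) is the anode, so E°cell = +1.91 V.
Balancing electrons gives n = 2 (lcm of 2 and 2).
ΔG° = −nFE° = −(2)(96485)(+1.91) = -368,573 J = -368.6 kJ/mol.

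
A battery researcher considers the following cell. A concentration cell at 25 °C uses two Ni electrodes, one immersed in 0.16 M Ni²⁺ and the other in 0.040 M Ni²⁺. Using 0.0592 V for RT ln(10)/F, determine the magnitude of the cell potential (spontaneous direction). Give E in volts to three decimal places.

For a concentration cell E°cell = 0. The 0.16 M side is the cathode (reduction is favoured where [Ni²⁺] is higher).
With n = 2, E = −(0.0592/2) log([Ni²⁺]ₐₙ/[Ni²⁺]꜀ₐₜ) = −(0.0592/2) log(0.04/0.16) = −(0.0592/2)(-0.602) = +0.018 V.

+0.018 V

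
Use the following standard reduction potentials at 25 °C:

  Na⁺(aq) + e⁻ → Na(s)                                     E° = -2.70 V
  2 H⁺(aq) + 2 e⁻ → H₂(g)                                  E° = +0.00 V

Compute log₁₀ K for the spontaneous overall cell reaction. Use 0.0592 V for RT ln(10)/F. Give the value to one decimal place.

Cathode: H⁺/H₂; anode: Na⁺/Na. E°cell = +2.70 V, n = 2.
log K = nE°cell / 0.0592 = (2)(+2.70) / 0.0592 = 91.2.

91.2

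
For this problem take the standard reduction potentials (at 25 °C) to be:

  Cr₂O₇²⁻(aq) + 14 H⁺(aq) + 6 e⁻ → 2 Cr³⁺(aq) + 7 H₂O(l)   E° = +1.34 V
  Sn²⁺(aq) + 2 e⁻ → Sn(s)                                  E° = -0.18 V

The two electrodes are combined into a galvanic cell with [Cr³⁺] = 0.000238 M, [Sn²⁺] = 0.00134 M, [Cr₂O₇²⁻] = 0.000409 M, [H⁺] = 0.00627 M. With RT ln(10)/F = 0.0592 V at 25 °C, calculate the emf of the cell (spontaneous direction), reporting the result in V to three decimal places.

+1.339 V

Cr₂O₇²⁻/Cr³⁺ is the cathode (higher E°), Sn²⁺/Sn the anode: E°cell = +1.34 − (-0.18) = +1.52 V, n = 6.
Overall: Cr₂O₇²⁻(aq) + 14 H⁺(aq) + 3 Sn(s) → 2 Cr³⁺(aq) + 7 H₂O(l) + 3 Sn²⁺(aq)
Q = [Cr³⁺]^2·[Sn²⁺]^3 / ([Cr₂O₇²⁻]·[H⁺]^14); log Q = 18.361.
E = E° − (0.0592/n) log Q = +1.52 − (0.0592/6)(18.361) = +1.339 V.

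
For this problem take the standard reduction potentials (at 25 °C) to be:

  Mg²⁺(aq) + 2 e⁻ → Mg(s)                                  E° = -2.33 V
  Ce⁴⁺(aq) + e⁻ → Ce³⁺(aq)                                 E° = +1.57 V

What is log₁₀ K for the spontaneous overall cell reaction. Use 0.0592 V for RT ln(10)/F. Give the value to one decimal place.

Cathode: Ce⁴⁺/Ce³⁺; anode: Mg²⁺/Mg. E°cell = +3.90 V, n = 2.
log K = nE°cell / 0.0592 = (2)(+3.90) / 0.0592 = 131.8.

131.8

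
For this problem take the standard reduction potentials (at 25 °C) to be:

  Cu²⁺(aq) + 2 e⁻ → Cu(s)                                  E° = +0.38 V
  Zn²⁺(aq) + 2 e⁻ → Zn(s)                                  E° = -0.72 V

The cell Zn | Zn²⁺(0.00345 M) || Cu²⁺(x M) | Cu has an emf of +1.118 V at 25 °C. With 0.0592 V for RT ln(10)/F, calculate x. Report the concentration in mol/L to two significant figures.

0.014 M

Cu²⁺/Cu is the cathode, Zn²⁺/Zn the anode: E°cell = +1.10 V, n = 2.
Overall reaction: Cu²⁺(aq) + Zn(s) → Cu(s) + Zn²⁺(aq); Q = [Zn²⁺]^1/[Cu²⁺]^1.
From E = E° − (0.0592/n) log Q: log Q = (E° − E)·n/0.0592 = (+1.10 − (+1.118))·2/0.0592 = -0.6081.
So 1·log[Cu²⁺] = 1·log(0.00345) − log Q = -2.4622 − (-0.6081) = -1.8541; [Cu²⁺] = 10^(-1.8541) ≈ 0.014 M.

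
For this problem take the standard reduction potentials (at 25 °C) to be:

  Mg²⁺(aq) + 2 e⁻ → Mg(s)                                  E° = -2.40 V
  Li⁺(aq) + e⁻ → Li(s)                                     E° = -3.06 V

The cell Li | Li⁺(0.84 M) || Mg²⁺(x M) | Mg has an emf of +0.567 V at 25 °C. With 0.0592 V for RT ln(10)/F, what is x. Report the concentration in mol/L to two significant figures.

0.00051 M

Mg²⁺/Mg is the cathode, Li⁺/Li the anode: E°cell = +0.66 V, n = 2.
Overall reaction: Mg²⁺(aq) + 2 Li(s) → Mg(s) + 2 Li⁺(aq); Q = [Li⁺]^2/[Mg²⁺]^1.
From E = E° − (0.0592/n) log Q: log Q = (E° − E)·n/0.0592 = (+0.66 − (+0.567))·2/0.0592 = 3.1419.
So 1·log[Mg²⁺] = 2·log(0.84) − log Q = -0.1514 − (3.1419) = -3.2933; [Mg²⁺] = 10^(-3.2933) ≈ 0.00051 M.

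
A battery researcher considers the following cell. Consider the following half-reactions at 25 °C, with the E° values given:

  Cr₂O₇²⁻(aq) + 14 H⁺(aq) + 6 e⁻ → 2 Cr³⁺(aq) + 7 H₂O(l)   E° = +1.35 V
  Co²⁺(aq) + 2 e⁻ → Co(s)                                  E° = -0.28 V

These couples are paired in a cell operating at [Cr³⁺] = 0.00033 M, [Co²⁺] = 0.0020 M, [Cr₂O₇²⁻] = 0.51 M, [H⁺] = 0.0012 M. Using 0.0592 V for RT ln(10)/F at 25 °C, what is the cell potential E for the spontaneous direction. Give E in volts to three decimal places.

Cr₂O₇²⁻/Cr³⁺ is the cathode (higher E°), Co²⁺/Co the anode: E°cell = +1.35 − (-0.28) = +1.63 V, n = 6.
Overall: Cr₂O₇²⁻(aq) + 14 H⁺(aq) + 3 Co(s) → 2 Cr³⁺(aq) + 7 H₂O(l) + 3 Co²⁺(aq)
Q = [Cr³⁺]^2·[Co²⁺]^3 / ([Cr₂O₇²⁻]·[H⁺]^14); log Q = 26.124.
E = E° − (0.0592/n) log Q = +1.63 − (0.0592/6)(26.124) = +1.372 V.

+1.372 V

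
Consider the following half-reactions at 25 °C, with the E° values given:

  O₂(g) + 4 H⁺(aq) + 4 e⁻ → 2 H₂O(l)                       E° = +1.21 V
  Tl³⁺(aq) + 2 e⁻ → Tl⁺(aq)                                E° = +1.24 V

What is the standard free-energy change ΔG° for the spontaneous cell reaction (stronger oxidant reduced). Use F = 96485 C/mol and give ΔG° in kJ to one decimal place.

Tl³⁺/Tl⁺ (E° = +1.24 V) is the cathode; O₂/H₂O (E° = +1.21 V) is the anode, so E°cell = +0.03 V.
Balancing electrons gives n = 4 (lcm of 2 and 4).
ΔG° = −nFE° = −(4)(96485)(+0.03) = -11,578 J = -11.6 kJ.

-11.6 kJ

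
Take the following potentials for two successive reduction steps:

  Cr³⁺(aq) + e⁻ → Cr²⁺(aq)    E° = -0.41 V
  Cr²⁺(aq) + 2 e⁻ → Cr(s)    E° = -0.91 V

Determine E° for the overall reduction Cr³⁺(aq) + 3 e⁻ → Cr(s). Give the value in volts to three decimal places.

-0.743 V

Standard free energies of sequential steps add: ΔG°₃ = ΔG°₁ + ΔG°₂, so n₃E°₃ = n₁E°₁ + n₂E°₂.
E°₃ = (1×-0.41 + 2×-0.91) / 3 = (-2.230) / 3 = -0.743 V.
Simply averaging or adding the two E° values would be wrong; the electron-weighted sum is required.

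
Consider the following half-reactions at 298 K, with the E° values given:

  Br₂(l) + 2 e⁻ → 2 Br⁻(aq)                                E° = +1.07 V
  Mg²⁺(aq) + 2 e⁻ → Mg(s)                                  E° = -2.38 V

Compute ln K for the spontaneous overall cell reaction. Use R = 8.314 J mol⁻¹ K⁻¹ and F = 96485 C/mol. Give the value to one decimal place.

Cathode: Br₂/Br⁻; anode: Mg²⁺/Mg. E°cell = (+1.07) − (-2.38) = +3.45 V, with n = 2.
ΔG° = −nFE° = −RT ln K, so ln K = nFE°/(RT) = (2)(96485)(+3.45) / ((8.314)(298)) = 268.709.

268.7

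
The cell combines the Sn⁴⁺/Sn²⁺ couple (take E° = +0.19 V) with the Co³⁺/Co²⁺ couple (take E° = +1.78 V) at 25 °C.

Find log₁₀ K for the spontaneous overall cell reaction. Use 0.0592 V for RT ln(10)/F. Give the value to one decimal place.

53.7

Cathode: Co³⁺/Co²⁺; anode: Sn⁴⁺/Sn²⁺. E°cell = +1.59 V, n = 2.
log K = nE°cell / 0.0592 = (2)(+1.59) / 0.0592 = 53.7.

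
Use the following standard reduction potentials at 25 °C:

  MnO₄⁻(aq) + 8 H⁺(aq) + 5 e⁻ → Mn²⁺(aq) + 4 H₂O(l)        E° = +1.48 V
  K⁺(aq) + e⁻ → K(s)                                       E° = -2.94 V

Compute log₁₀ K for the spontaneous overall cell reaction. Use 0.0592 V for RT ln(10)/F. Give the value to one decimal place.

373.3

Cathode: MnO₄⁻/Mn²⁺; anode: K⁺/K. E°cell = +4.42 V, n = 5.
log K = nE°cell / 0.0592 = (5)(+4.42) / 0.0592 = 373.3.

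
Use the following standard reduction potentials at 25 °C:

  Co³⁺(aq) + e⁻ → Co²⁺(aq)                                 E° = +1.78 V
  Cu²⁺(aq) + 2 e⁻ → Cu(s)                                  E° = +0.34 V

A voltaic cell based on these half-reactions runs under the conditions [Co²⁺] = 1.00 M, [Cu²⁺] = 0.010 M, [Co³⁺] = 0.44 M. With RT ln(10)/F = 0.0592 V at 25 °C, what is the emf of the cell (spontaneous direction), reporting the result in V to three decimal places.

Co³⁺/Co²⁺ is the cathode (higher E°), Cu²⁺/Cu the anode: E°cell = +1.78 − (+0.34) = +1.44 V, n = 2.
Overall: 2 Co³⁺(aq) + Cu(s) → 2 Co²⁺(aq) + Cu²⁺(aq)
Q = [Co²⁺]^2·[Cu²⁺] / ([Co³⁺]^2); log Q = -1.287.
E = E° − (0.0592/n) log Q = +1.44 − (0.0592/2)(-1.287) = +1.478 V.

+1.478 V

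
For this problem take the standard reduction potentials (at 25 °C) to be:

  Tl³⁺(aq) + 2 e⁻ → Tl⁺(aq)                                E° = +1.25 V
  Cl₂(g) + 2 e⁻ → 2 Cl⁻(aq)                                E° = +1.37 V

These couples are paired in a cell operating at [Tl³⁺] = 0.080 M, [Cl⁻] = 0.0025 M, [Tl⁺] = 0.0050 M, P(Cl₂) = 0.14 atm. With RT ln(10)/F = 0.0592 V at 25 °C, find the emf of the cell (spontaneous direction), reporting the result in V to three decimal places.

Cl₂/Cl⁻ is the cathode (higher E°), Tl³⁺/Tl⁺ the anode: E°cell = +1.37 − (+1.25) = +0.12 V, n = 2.
Overall: Cl₂(g) + Tl⁺(aq) → 2 Cl⁻(aq) + Tl³⁺(aq)
Q = [Cl⁻]^2·[Tl³⁺] / (P(Cl₂)·[Tl⁺]); log Q = -3.146.
E = E° − (0.0592/n) log Q = +0.12 − (0.0592/2)(-3.146) = +0.213 V.

+0.213 V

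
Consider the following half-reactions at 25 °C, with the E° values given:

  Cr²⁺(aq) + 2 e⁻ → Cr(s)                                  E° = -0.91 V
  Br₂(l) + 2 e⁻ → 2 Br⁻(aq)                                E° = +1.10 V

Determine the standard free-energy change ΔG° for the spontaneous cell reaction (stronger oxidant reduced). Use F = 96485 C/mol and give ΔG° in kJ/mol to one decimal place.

-387.9 kJ/mol

Br₂/Br⁻ (E° = +1.10 V) is the cathode; Cr²⁺/Cr (E° = -0.91 V) is the anode, so E°cell = +2.01 V.
Balancing electrons gives n = 2 (lcm of 2 and 2).
ΔG° = −nFE° = −(2)(96485)(+2.01) = -387,870 J = -387.9 kJ/mol.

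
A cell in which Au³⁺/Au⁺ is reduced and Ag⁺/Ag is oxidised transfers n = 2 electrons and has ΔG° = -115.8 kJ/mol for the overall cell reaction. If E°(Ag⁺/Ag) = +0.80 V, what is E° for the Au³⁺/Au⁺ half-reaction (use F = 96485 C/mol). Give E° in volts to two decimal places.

E°cell = −ΔG°/(nF) = −(-115.8×10³)/((2)(96485)) = +0.600 V.
Since Au³⁺/Au⁺ is the cathode and Ag⁺/Ag the anode, E°cell = E°(Au³⁺/Au⁺) − E°(Ag⁺/Ag).
So E°(Au³⁺/Au⁺) = E°cell + E°(Ag⁺/Ag) = +0.600 + (+0.80) = +1.40 V.

+1.40 V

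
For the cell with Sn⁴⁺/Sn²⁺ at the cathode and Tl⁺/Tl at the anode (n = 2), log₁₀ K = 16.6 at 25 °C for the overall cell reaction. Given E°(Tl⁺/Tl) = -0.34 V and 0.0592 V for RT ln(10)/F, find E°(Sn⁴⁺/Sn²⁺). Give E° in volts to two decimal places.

E°cell = (0.0592/n)·log K = (0.0592/2)(16.6) = +0.491 V.
Since Sn⁴⁺/Sn²⁺ is the cathode and Tl⁺/Tl the anode, E°cell = E°(Sn⁴⁺/Sn²⁺) − E°(Tl⁺/Tl).
So E°(Sn⁴⁺/Sn²⁺) = E°cell + E°(Tl⁺/Tl) = +0.491 + (-0.34) = +0.15 V.

+0.15 V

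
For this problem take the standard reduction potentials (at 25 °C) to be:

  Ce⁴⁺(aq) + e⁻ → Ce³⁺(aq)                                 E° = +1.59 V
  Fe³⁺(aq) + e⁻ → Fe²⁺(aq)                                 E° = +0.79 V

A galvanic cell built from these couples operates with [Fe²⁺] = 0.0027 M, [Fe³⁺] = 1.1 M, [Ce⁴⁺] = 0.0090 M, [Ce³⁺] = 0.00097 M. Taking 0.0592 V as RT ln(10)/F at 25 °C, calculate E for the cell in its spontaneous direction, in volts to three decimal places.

+0.703 V

Ce⁴⁺/Ce³⁺ is the cathode (higher E°), Fe³⁺/Fe²⁺ the anode: E°cell = +1.59 − (+0.79) = +0.80 V, n = 1.
Overall: Ce⁴⁺(aq) + Fe²⁺(aq) → Ce³⁺(aq) + Fe³⁺(aq)
Q = [Ce³⁺]·[Fe³⁺] / ([Ce⁴⁺]·[Fe²⁺]); log Q = 1.643.
E = E° − (0.0592/n) log Q = +0.80 − (0.0592/1)(1.643) = +0.703 V.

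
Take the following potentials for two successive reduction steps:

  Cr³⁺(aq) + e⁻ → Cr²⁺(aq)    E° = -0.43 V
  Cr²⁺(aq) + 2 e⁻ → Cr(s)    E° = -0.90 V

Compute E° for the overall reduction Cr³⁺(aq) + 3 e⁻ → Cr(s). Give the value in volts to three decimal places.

-0.743 V

Standard free energies of sequential steps add: ΔG°₃ = ΔG°₁ + ΔG°₂, so n₃E°₃ = n₁E°₁ + n₂E°₂.
E°₃ = (1×-0.43 + 2×-0.90) / 3 = (-2.230) / 3 = -0.743 V.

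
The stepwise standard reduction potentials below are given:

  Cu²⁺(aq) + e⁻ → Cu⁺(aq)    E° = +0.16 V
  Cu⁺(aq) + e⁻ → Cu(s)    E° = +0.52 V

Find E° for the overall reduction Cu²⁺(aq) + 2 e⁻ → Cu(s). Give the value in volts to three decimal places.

Standard free energies of sequential steps add: ΔG°₃ = ΔG°₁ + ΔG°₂, so n₃E°₃ = n₁E°₁ + n₂E°₂.
E°₃ = (1×+0.16 + 1×+0.52) / 2 = (+0.680) / 2 = +0.340 V.

+0.340 V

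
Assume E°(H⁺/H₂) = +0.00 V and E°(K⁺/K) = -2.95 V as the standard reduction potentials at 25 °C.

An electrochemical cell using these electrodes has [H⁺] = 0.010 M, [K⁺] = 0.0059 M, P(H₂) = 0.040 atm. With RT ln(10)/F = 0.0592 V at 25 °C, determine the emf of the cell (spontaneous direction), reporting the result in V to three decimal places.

+3.005 V

H⁺/H₂ is the cathode (higher E°), K⁺/K the anode: E°cell = +0.00 − (-2.95) = +2.95 V, n = 2.
Overall: 2 H⁺(aq) + 2 K(s) → H₂(g) + 2 K⁺(aq)
Q = P(H₂)·[K⁺]^2 / ([H⁺]^2); log Q = -1.856.
E = E° − (0.0592/n) log Q = +2.95 − (0.0592/2)(-1.856) = +3.005 V.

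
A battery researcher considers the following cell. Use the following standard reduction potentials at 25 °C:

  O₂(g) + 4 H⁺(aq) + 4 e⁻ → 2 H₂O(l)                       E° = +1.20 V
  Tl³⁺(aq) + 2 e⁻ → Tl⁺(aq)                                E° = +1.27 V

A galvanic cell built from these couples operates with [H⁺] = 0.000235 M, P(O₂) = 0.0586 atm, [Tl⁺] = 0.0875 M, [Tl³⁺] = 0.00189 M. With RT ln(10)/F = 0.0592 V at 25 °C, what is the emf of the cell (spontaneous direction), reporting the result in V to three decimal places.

Tl³⁺/Tl⁺ is the cathode (higher E°), O₂/H₂O the anode: E°cell = +1.27 − (+1.20) = +0.07 V, n = 4.
Overall: 2 Tl³⁺(aq) + 2 H₂O(l) → 2 Tl⁺(aq) + O₂(g) + 4 H⁺(aq)
Q = [Tl⁺]^2·P(O₂)·[H⁺]^4 / ([Tl³⁺]^2); log Q = -12.417.
E = E° − (0.0592/n) log Q = +0.07 − (0.0592/4)(-12.417) = +0.254 V.

+0.254 V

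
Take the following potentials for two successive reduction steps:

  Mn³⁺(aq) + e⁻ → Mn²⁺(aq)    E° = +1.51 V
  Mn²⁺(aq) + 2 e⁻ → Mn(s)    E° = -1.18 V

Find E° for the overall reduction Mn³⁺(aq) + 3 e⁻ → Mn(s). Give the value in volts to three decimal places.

Adding the free-energy changes (−nFE°) of the two steps gives −n₃FE°₃ = −n₁FE°₁ − n₂FE°₂.
E°₃ = (1×+1.51 + 2×-1.18) / 3 = (-0.850) / 3 = -0.283 V.

-0.283 V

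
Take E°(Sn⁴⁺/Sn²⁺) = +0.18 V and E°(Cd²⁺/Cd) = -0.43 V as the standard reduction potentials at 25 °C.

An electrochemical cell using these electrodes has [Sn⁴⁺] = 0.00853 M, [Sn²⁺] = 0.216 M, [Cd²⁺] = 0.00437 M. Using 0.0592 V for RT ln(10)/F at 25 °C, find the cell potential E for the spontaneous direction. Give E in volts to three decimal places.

+0.638 V

Sn⁴⁺/Sn²⁺ is the cathode (higher E°), Cd²⁺/Cd the anode: E°cell = +0.18 − (-0.43) = +0.61 V, n = 2.
Overall: Sn⁴⁺(aq) + Cd(s) → Sn²⁺(aq) + Cd²⁺(aq)
Q = [Sn²⁺]·[Cd²⁺] / ([Sn⁴⁺]); log Q = -0.956.
E = E° − (0.0592/n) log Q = +0.61 − (0.0592/2)(-0.956) = +0.638 V.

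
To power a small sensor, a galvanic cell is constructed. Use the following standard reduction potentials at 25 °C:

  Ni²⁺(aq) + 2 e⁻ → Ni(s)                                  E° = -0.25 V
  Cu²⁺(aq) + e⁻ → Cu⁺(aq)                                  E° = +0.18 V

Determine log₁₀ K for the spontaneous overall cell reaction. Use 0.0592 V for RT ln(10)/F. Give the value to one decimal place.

Cathode: Cu²⁺/Cu⁺; anode: Ni²⁺/Ni. E°cell = +0.43 V, n = 2.
log K = nE°cell / 0.0592 = (2)(+0.43) / 0.0592 = 14.5.

14.5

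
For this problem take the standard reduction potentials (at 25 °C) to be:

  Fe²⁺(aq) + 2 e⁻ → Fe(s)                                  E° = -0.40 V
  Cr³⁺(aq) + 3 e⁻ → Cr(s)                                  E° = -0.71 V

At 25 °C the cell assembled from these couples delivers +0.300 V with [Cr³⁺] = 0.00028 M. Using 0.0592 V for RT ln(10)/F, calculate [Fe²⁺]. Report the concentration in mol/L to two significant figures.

0.0020 M

Fe²⁺/Fe is the cathode, Cr³⁺/Cr the anode: E°cell = +0.31 V, n = 6.
Overall reaction: 3 Fe²⁺(aq) + 2 Cr(s) → 3 Fe(s) + 2 Cr³⁺(aq); Q = [Cr³⁺]^2/[Fe²⁺]^3.
From E = E° − (0.0592/n) log Q: log Q = (E° − E)·n/0.0592 = (+0.31 − (+0.300))·6/0.0592 = 1.0135.
So 3·log[Fe²⁺] = 2·log(0.00028) − log Q = -7.1057 − (1.0135) = -8.1192; log[Fe²⁺] = -8.1192 / 3 = -2.7064; [Fe²⁺] = 10^(-2.7064) ≈ 0.0020 M.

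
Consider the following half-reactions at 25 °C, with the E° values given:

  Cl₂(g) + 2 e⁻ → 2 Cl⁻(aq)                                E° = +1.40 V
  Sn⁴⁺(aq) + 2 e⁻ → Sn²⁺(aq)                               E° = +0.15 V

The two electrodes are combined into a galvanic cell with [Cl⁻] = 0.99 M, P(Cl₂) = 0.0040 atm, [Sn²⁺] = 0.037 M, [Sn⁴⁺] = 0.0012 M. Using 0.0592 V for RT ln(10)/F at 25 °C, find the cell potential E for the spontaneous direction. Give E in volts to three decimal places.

+1.223 V

Cl₂/Cl⁻ is the cathode (higher E°), Sn⁴⁺/Sn²⁺ the anode: E°cell = +1.40 − (+0.15) = +1.25 V, n = 2.
Overall: Cl₂(g) + Sn²⁺(aq) → 2 Cl⁻(aq) + Sn⁴⁺(aq)
Q = [Cl⁻]^2·[Sn⁴⁺] / (P(Cl₂)·[Sn²⁺]); log Q = 0.900.
E = E° − (0.0592/n) log Q = +1.25 − (0.0592/2)(0.900) = +1.223 V.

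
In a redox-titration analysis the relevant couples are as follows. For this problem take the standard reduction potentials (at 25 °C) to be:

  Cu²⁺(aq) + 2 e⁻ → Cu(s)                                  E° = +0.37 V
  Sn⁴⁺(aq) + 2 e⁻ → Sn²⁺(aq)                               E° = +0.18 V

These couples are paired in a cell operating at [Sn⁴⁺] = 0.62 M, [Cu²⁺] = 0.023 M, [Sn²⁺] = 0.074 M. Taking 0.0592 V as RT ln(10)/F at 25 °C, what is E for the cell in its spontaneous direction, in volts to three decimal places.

+0.114 V

Cu²⁺/Cu is the cathode (higher E°), Sn⁴⁺/Sn²⁺ the anode: E°cell = +0.37 − (+0.18) = +0.19 V, n = 2.
Overall: Cu²⁺(aq) + Sn²⁺(aq) → Cu(s) + Sn⁴⁺(aq)
Q = [Sn⁴⁺] / ([Cu²⁺]·[Sn²⁺]); log Q = 2.561.
E = E° − (0.0592/n) log Q = +0.19 − (0.0592/2)(2.561) = +0.114 V.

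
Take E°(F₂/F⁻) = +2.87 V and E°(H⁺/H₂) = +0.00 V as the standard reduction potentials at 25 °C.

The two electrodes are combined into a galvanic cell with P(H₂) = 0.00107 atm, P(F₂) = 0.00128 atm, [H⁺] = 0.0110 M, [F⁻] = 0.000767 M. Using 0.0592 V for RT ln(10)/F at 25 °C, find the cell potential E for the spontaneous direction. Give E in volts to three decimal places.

F₂/F⁻ is the cathode (higher E°), H⁺/H₂ the anode: E°cell = +2.87 − (+0.00) = +2.87 V, n = 2.
Overall: F₂(g) + H₂(g) → 2 F⁻(aq) + 2 H⁺(aq)
Q = [F⁻]^2·[H⁺]^2 / (P(F₂)·P(H₂)); log Q = -4.284.
E = E° − (0.0592/n) log Q = +2.87 − (0.0592/2)(-4.284) = +2.997 V.

+2.997 V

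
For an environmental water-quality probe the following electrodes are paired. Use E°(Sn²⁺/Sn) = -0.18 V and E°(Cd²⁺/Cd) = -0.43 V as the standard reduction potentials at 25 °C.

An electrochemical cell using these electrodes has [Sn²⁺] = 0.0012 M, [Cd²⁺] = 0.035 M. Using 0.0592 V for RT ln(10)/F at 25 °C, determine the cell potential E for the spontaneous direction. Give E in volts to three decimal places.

Sn²⁺/Sn is the cathode (higher E°), Cd²⁺/Cd the anode: E°cell = -0.18 − (-0.43) = +0.25 V, n = 2.
Overall: Sn²⁺(aq) + Cd(s) → Sn(s) + Cd²⁺(aq)
Q = [Cd²⁺] / ([Sn²⁺]); log Q = 1.465.
E = E° − (0.0592/n) log Q = +0.25 − (0.0592/2)(1.465) = +0.207 V.

+0.207 V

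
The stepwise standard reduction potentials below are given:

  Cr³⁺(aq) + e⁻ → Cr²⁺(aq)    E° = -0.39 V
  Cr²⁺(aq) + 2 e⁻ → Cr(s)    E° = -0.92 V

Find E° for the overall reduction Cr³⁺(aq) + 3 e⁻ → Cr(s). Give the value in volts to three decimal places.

-0.743 V

Standard free energies of sequential steps add: ΔG°₃ = ΔG°₁ + ΔG°₂, so n₃E°₃ = n₁E°₁ + n₂E°₂.
E°₃ = (1×-0.39 + 2×-0.92) / 3 = (-2.230) / 3 = -0.743 V.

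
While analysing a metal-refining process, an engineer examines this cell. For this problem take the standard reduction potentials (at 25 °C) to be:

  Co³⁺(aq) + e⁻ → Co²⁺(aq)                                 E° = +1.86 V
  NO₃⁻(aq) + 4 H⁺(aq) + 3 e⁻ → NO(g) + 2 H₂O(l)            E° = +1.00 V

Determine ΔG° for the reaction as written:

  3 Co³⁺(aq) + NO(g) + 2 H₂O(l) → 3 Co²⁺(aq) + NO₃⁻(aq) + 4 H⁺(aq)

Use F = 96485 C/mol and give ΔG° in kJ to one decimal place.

-248.9 kJ

As written, Co³⁺/Co²⁺ is reduced (cathode) and NO₃⁻/NO is oxidised (anode), so E°cell = (+1.86) − (+1.00) = +0.86 V.
Balancing electrons gives n = 3.
ΔG° = −nFE° = −(3)(96485)(+0.86) = -248,931 J = -248.9 kJ.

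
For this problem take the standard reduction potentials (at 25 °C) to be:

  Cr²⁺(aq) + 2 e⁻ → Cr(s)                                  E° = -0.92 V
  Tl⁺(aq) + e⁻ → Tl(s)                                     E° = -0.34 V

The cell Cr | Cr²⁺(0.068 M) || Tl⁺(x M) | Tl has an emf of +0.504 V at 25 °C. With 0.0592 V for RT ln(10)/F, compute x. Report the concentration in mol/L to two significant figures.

Tl⁺/Tl is the cathode, Cr²⁺/Cr the anode: E°cell = +0.58 V, n = 2.
Overall reaction: 2 Tl⁺(aq) + Cr(s) → 2 Tl(s) + Cr²⁺(aq); Q = [Cr²⁺]^1/[Tl⁺]^2.
From E = E° − (0.0592/n) log Q: log Q = (E° − E)·n/0.0592 = (+0.58 − (+0.504))·2/0.0592 = 2.5676.
So 2·log[Tl⁺] = 1·log(0.068) − log Q = -1.1675 − (2.5676) = -3.7351; log[Tl⁺] = -3.7351 / 2 = -1.8676; [Tl⁺] = 10^(-1.8676) ≈ 0.014 M.

0.014 M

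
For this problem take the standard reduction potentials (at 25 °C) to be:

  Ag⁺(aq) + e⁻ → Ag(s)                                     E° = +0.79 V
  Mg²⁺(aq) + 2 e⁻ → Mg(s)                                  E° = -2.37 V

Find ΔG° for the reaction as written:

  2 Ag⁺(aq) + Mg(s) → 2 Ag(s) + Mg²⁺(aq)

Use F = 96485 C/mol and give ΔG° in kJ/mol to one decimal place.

-609.8 kJ/mol

As written, Ag⁺/Ag is reduced (cathode) and Mg²⁺/Mg is oxidised (anode), so E°cell = (+0.79) − (-2.37) = +3.16 V.
Balancing electrons gives n = 2.
ΔG° = −nFE° = −(2)(96485)(+3.16) = -609,785 J = -609.8 kJ/mol.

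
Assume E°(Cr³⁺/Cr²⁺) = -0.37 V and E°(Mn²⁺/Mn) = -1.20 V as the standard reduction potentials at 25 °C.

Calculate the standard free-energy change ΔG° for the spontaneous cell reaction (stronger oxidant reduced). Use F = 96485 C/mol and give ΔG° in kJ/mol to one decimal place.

-160.2 kJ/mol

Cr³⁺/Cr²⁺ (E° = -0.37 V) is the cathode; Mn²⁺/Mn (E° = -1.20 V) is the anode, so E°cell = +0.83 V.
Balancing electrons gives n = 2 (lcm of 1 and 2).
ΔG° = −nFE° = −(2)(96485)(+0.83) = -160,165 J = -160.2 kJ/mol.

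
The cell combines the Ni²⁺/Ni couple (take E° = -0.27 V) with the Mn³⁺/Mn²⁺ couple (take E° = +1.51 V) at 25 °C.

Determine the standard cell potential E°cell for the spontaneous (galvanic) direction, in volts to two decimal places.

+1.78 V

The Mn³⁺/Mn²⁺ couple has the higher reduction potential, so it is the cathode; Ni²⁺/Ni is oxidised at the anode.
E°cell = E°(cathode) − E°(anode) = (+1.51) − (-0.27) = +1.78 V.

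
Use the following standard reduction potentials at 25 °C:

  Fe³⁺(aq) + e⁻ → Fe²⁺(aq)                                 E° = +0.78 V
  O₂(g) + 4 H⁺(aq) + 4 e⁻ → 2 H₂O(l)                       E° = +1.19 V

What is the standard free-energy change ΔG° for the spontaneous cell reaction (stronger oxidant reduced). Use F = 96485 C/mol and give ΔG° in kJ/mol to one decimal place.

-158.2 kJ/mol

O₂/H₂O (E° = +1.19 V) is the cathode; Fe³⁺/Fe²⁺ (E° = +0.78 V) is the anode, so E°cell = +0.41 V.
Balancing electrons gives n = 4 (lcm of 4 and 1).
ΔG° = −nFE° = −(4)(96485)(+0.41) = -158,235 J = -158.2 kJ/mol.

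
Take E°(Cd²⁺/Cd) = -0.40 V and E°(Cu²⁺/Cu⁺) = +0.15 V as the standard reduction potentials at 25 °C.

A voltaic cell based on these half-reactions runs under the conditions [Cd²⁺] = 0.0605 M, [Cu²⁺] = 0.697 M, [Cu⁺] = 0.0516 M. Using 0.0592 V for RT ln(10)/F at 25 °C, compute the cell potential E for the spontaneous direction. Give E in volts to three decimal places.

Cu²⁺/Cu⁺ is the cathode (higher E°), Cd²⁺/Cd the anode: E°cell = +0.15 − (-0.40) = +0.55 V, n = 2.
Overall: 2 Cu²⁺(aq) + Cd(s) → 2 Cu⁺(aq) + Cd²⁺(aq)
Q = [Cu⁺]^2·[Cd²⁺] / ([Cu²⁺]^2); log Q = -3.479.
E = E° − (0.0592/n) log Q = +0.55 − (0.0592/2)(-3.479) = +0.653 V.

+0.653 V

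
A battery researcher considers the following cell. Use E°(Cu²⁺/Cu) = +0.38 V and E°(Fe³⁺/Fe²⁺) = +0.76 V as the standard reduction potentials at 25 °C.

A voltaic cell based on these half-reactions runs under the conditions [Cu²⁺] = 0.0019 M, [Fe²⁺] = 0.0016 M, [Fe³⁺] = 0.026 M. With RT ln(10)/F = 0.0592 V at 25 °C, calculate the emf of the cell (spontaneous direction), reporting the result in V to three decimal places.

Fe³⁺/Fe²⁺ is the cathode (higher E°), Cu²⁺/Cu the anode: E°cell = +0.76 − (+0.38) = +0.38 V, n = 2.
Overall: 2 Fe³⁺(aq) + Cu(s) → 2 Fe²⁺(aq) + Cu²⁺(aq)
Q = [Fe²⁺]^2·[Cu²⁺] / ([Fe³⁺]^2); log Q = -5.143.
E = E° − (0.0592/n) log Q = +0.38 − (0.0592/2)(-5.143) = +0.532 V.

+0.532 V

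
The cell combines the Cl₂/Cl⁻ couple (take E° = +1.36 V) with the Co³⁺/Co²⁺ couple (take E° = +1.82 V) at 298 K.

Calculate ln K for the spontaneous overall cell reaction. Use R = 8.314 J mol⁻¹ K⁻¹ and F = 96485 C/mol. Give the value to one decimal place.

Cathode: Co³⁺/Co²⁺; anode: Cl₂/Cl⁻. E°cell = (+1.82) − (+1.36) = +0.46 V, with n = 2.
ΔG° = −nFE° = −RT ln K, so ln K = nFE°/(RT) = (2)(96485)(+0.46) / ((8.314)(298)) = 35.828.

35.8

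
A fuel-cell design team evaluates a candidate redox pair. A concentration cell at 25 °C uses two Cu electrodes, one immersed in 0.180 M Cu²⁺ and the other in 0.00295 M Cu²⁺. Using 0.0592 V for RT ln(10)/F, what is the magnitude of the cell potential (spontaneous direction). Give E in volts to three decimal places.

+0.053 V

For a concentration cell E°cell = 0. The 0.180 M side is the cathode (reduction is favoured where [Cu²⁺] is higher).
With n = 2, E = −(0.0592/2) log([Cu²⁺]ₐₙ/[Cu²⁺]꜀ₐₜ) = −(0.0592/2) log(0.00295/0.18) = −(0.0592/2)(-1.785) = +0.053 V.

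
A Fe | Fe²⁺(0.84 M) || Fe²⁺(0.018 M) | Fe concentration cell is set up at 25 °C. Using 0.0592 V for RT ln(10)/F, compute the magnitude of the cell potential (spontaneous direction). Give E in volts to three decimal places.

For a concentration cell E°cell = 0. The 0.84 M side is the cathode (reduction is favoured where [Fe²⁺] is higher).
With n = 2, E = −(0.0592/2) log([Fe²⁺]ₐₙ/[Fe²⁺]꜀ₐₜ) = −(0.0592/2) log(0.018/0.84) = −(0.0592/2)(-1.669) = +0.049 V.

+0.049 V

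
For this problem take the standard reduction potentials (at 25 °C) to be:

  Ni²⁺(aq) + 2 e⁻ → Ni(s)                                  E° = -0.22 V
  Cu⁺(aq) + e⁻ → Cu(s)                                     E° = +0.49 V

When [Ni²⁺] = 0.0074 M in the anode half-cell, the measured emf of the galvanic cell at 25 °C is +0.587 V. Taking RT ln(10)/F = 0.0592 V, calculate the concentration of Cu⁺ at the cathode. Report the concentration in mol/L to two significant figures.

0.00072 M

Cu⁺/Cu is the cathode, Ni²⁺/Ni the anode: E°cell = +0.71 V, n = 2.
Overall reaction: 2 Cu⁺(aq) + Ni(s) → 2 Cu(s) + Ni²⁺(aq); Q = [Ni²⁺]^1/[Cu⁺]^2.
From E = E° − (0.0592/n) log Q: log Q = (E° − E)·n/0.0592 = (+0.71 − (+0.587))·2/0.0592 = 4.1554.
So 2·log[Cu⁺] = 1·log(0.0074) − log Q = -2.1308 − (4.1554) = -6.2862; log[Cu⁺] = -6.2862 / 2 = -3.1431; [Cu⁺] = 10^(-3.1431) ≈ 0.00072 M.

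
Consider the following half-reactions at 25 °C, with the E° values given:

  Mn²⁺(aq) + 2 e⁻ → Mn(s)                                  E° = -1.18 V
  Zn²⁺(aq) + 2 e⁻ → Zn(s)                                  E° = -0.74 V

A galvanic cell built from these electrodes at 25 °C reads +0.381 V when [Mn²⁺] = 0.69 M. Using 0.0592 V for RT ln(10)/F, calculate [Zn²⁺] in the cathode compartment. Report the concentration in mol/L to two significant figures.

0.0070 M

Zn²⁺/Zn is the cathode, Mn²⁺/Mn the anode: E°cell = +0.44 V, n = 2.
Overall reaction: Zn²⁺(aq) + Mn(s) → Zn(s) + Mn²⁺(aq); Q = [Mn²⁺]^1/[Zn²⁺]^1.
From E = E° − (0.0592/n) log Q: log Q = (E° − E)·n/0.0592 = (+0.44 − (+0.381))·2/0.0592 = 1.9932.
So 1·log[Zn²⁺] = 1·log(0.69) − log Q = -0.1612 − (1.9932) = -2.1544; [Zn²⁺] = 10^(-2.1544) ≈ 0.0070 M.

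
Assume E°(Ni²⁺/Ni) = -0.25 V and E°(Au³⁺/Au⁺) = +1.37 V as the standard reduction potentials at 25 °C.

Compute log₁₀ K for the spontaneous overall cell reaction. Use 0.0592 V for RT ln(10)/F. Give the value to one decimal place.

54.7

Cathode: Au³⁺/Au⁺; anode: Ni²⁺/Ni. E°cell = +1.62 V, n = 2.
log K = nE°cell / 0.0592 = (2)(+1.62) / 0.0592 = 54.7.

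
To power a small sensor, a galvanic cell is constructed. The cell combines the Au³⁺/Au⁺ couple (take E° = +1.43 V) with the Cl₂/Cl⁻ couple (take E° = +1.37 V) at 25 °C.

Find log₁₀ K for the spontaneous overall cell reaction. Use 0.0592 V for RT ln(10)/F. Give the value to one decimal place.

2.0

Cathode: Au³⁺/Au⁺; anode: Cl₂/Cl⁻. E°cell = +0.06 V, n = 2.
log K = nE°cell / 0.0592 = (2)(+0.06) / 0.0592 = 2.0.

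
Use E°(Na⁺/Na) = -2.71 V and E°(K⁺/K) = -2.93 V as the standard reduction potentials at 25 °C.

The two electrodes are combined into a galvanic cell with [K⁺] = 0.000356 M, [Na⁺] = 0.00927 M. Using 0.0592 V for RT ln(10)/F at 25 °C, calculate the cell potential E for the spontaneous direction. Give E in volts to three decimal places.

Na⁺/Na is the cathode (higher E°), K⁺/K the anode: E°cell = -2.71 − (-2.93) = +0.22 V, n = 1.
Overall: Na⁺(aq) + K(s) → Na(s) + K⁺(aq)
Q = [K⁺] / ([Na⁺]); log Q = -1.416.
E = E° − (0.0592/n) log Q = +0.22 − (0.0592/1)(-1.416) = +0.304 V.

+0.304 V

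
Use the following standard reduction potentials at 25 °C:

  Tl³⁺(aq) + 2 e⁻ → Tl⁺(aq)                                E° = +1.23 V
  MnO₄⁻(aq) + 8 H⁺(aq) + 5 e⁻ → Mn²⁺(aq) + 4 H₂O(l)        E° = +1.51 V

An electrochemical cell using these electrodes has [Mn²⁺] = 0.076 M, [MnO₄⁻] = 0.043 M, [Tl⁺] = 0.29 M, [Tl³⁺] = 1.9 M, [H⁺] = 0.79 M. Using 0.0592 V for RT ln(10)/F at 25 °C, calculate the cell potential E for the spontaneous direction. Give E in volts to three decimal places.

MnO₄⁻/Mn²⁺ is the cathode (higher E°), Tl³⁺/Tl⁺ the anode: E°cell = +1.51 − (+1.23) = +0.28 V, n = 10.
Overall: 2 MnO₄⁻(aq) + 16 H⁺(aq) + 5 Tl⁺(aq) → 2 Mn²⁺(aq) + 8 H₂O(l) + 5 Tl³⁺(aq)
Q = [Mn²⁺]^2·[Tl³⁺]^5 / ([MnO₄⁻]^2·[H⁺]^16·[Tl⁺]^5); log Q = 6.214.
E = E° − (0.0592/n) log Q = +0.28 − (0.0592/10)(6.214) = +0.243 V.

+0.243 V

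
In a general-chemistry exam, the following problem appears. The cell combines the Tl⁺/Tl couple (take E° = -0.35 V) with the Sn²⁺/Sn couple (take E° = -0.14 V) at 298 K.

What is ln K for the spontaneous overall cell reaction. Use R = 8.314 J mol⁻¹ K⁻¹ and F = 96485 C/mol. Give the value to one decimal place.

16.4

Cathode: Sn²⁺/Sn; anode: Tl⁺/Tl. E°cell = (-0.14) − (-0.35) = +0.21 V, with n = 2.
ΔG° = −nFE° = −RT ln K, so ln K = nFE°/(RT) = (2)(96485)(+0.21) / ((8.314)(298)) = 16.356.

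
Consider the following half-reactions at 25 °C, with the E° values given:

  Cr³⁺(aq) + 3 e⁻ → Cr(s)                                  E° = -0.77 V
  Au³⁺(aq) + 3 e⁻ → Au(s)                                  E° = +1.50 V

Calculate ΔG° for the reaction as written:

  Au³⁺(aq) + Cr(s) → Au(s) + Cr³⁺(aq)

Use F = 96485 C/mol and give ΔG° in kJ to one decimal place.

As written, Au³⁺/Au is reduced (cathode) and Cr³⁺/Cr is oxidised (anode), so E°cell = (+1.50) − (-0.77) = +2.27 V.
Balancing electrons gives n = 3.
ΔG° = −nFE° = −(3)(96485)(+2.27) = -657,063 J = -657.1 kJ.

-657.1 kJ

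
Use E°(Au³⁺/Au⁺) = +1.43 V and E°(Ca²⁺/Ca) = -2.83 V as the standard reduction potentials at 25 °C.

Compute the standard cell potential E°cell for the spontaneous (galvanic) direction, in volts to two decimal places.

+4.26 V

The Au³⁺/Au⁺ couple has the higher reduction potential, so it is the cathode; Ca²⁺/Ca is oxidised at the anode.
E°cell = E°(cathode) − E°(anode) = (+1.43) − (-2.83) = +4.26 V.
Since E°cell > 0, the reaction is spontaneous under standard conditions.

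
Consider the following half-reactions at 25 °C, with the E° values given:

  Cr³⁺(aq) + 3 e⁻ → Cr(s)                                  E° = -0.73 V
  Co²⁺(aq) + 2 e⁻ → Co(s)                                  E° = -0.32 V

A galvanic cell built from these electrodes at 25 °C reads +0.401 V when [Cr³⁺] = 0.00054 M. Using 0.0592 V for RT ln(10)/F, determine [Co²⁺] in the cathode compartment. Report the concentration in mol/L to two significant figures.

Co²⁺/Co is the cathode, Cr³⁺/Cr the anode: E°cell = +0.41 V, n = 6.
Overall reaction: 3 Co²⁺(aq) + 2 Cr(s) → 3 Co(s) + 2 Cr³⁺(aq); Q = [Cr³⁺]^2/[Co²⁺]^3.
From E = E° − (0.0592/n) log Q: log Q = (E° − E)·n/0.0592 = (+0.41 − (+0.401))·6/0.0592 = 0.9122.
So 3·log[Co²⁺] = 2·log(0.00054) − log Q = -6.5352 − (0.9122) = -7.4474; log[Co²⁺] = -7.4474 / 3 = -2.4825; [Co²⁺] = 10^(-2.4825) ≈ 0.0033 M.

0.0033 M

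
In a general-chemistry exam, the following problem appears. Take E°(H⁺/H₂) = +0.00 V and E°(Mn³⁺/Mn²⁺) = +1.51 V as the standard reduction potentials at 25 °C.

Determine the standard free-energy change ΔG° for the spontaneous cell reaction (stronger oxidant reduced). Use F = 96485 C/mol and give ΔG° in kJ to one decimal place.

-291.4 kJ

Mn³⁺/Mn²⁺ (E° = +1.51 V) is the cathode; H⁺/H₂ (E° = +0.00 V) is the anode, so E°cell = +1.51 V.
Balancing electrons gives n = 2 (lcm of 1 and 2).
ΔG° = −nFE° = −(2)(96485)(+1.51) = -291,385 J = -291.4 kJ.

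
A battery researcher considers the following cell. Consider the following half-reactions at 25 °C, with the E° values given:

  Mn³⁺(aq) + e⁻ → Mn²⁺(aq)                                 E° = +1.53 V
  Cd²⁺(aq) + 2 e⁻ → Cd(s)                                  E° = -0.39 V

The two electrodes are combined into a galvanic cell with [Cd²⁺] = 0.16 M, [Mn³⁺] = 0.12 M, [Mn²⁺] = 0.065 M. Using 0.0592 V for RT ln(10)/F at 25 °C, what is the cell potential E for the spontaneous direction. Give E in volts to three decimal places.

Mn³⁺/Mn²⁺ is the cathode (higher E°), Cd²⁺/Cd the anode: E°cell = +1.53 − (-0.39) = +1.92 V, n = 2.
Overall: 2 Mn³⁺(aq) + Cd(s) → 2 Mn²⁺(aq) + Cd²⁺(aq)
Q = [Mn²⁺]^2·[Cd²⁺] / ([Mn³⁺]^2); log Q = -1.328.
E = E° − (0.0592/n) log Q = +1.92 − (0.0592/2)(-1.328) = +1.959 V.

+1.959 V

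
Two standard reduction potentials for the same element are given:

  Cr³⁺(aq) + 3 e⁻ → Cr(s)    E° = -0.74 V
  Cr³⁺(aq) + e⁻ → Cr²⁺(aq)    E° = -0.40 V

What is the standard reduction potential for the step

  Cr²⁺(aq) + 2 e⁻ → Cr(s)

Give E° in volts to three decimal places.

-0.910 V

Sequential free energies add, so n₃E°₃ = n₁E°₁ + n₂E°₂.
With n₃ = 3, and the known step contributing 1×(-0.40) V, the unknown satisfies 2·E° = 3×(-0.74) − 1×(-0.40) = -1.820.
E° = -1.820 / 2 = -0.910 V.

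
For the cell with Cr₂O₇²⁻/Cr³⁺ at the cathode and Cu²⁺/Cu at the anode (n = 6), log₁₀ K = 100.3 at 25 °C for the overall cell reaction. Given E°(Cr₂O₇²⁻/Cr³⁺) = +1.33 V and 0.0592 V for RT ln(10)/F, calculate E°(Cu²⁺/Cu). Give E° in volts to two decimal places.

+0.34 V

E°cell = (0.0592/n)·log K = (0.0592/6)(100.3) = +0.990 V.
Since Cr₂O₇²⁻/Cr³⁺ is the cathode and Cu²⁺/Cu the anode, E°cell = E°(Cr₂O₇²⁻/Cr³⁺) − E°(Cu²⁺/Cu).
So E°(Cu²⁺/Cu) = E°(Cr₂O₇²⁻/Cr³⁺) − E°cell = (+1.33) − (+0.990) = +0.34 V.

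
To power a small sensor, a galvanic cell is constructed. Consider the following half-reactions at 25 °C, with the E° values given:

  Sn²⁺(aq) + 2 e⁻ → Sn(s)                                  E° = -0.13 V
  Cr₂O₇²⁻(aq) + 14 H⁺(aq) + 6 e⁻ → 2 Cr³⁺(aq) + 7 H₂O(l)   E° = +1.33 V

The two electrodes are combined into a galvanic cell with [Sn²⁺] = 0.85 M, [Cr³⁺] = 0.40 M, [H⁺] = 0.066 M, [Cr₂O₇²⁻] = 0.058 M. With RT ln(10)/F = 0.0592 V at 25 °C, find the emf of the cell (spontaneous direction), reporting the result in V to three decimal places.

Cr₂O₇²⁻/Cr³⁺ is the cathode (higher E°), Sn²⁺/Sn the anode: E°cell = +1.33 − (-0.13) = +1.46 V, n = 6.
Overall: Cr₂O₇²⁻(aq) + 14 H⁺(aq) + 3 Sn(s) → 2 Cr³⁺(aq) + 7 H₂O(l) + 3 Sn²⁺(aq)
Q = [Cr³⁺]^2·[Sn²⁺]^3 / ([Cr₂O₇²⁻]·[H⁺]^14); log Q = 16.755.
E = E° − (0.0592/n) log Q = +1.46 − (0.0592/6)(16.755) = +1.295 V.

+1.295 V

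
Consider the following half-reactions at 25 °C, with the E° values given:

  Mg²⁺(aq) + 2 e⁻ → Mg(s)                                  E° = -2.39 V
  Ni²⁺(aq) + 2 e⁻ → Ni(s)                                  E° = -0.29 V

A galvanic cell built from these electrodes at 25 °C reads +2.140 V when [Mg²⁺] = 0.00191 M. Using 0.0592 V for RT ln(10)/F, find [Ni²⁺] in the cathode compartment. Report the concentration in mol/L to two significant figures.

Ni²⁺/Ni is the cathode, Mg²⁺/Mg the anode: E°cell = +2.10 V, n = 2.
Overall reaction: Ni²⁺(aq) + Mg(s) → Ni(s) + Mg²⁺(aq); Q = [Mg²⁺]^1/[Ni²⁺]^1.
From E = E° − (0.0592/n) log Q: log Q = (E° − E)·n/0.0592 = (+2.10 − (+2.140))·2/0.0592 = -1.3514.
So 1·log[Ni²⁺] = 1·log(0.00191) − log Q = -2.7190 − (-1.3514) = -1.3676; [Ni²⁺] = 10^(-1.3676) ≈ 0.043 M.

0.043 M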